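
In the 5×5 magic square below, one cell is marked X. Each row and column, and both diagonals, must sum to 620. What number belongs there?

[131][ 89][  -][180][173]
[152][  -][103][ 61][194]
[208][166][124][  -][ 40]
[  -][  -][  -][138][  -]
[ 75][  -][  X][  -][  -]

201

Row 1 must total 620; the given cells sum to 573, so (1,3) = 47.
Row 2 needs 620; the known cells sum to 510, so (2,2) = 110.
The remaining cell in row 3 is (3,4) = 620 − 538 = 82.
Column 1: 131 + 152 + 208 + 75 + ? = 620, so (4,1) = 54.
Column 4 must total 620; the given cells sum to 461, so (5,4) = 159.
From main diagonal, 620 − (131 + 110 + 124 + 138) gives (5,5) = 117.
From anti-diagonal, 620 − (173 + 61 + 124 + 75) gives (4,2) = 187.
Using column 2: 89 + 110 + 166 + 187 + ? → (5,2) = 620 − 552 = 68.
The remaining cell in column 5 is (4,5) = 620 − 524 = 96.
Row 4 must total 620; the given cells sum to 475, so (4,3) = 145.
Row 5 must total 620; the given cells sum to 419, so (5,3) = 201.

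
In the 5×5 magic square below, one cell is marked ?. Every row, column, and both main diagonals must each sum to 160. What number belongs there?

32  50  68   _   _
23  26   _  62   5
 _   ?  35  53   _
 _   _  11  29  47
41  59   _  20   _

17

From row 2, 160 − (23 + 26 + 62 + 5) gives (2,3) = 44.
From column 3, 160 − (68 + 44 + 35 + 11) gives (5,3) = 2.
Column 4 must total 160; the given cells sum to 164, so (1,4) = -4.
Main diagonal must total 160; the given cells sum to 122, so (5,5) = 38.
Row 1: 32 + 50 + 68 + (-4) + ? = 160, so (1,5) = 14.
Column 5: 14 + 5 + 47 + 38 + ? = 160, so (3,5) = 56.
From anti-diagonal, 160 − (14 + 62 + 35 + 41) gives (4,2) = 8.
From row 4, 160 − (8 + 11 + 29 + 47) gives (4,1) = 65.
Column 1 needs 160; the known cells sum to 161, so (3,1) = -1.
Column 2 must total 160; the given cells sum to 143, so (3,2) = 17.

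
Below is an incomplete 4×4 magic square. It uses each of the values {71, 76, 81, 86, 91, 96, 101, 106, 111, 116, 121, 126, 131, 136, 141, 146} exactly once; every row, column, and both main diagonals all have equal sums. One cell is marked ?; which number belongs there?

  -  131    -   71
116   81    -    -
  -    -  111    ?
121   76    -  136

86

The 16 entries sum to 1736, so each line sums to 1736/4 = 434.
From row 4, 434 − (121 + 76 + 136) gives (4,3) = 101.
Column 2 must total 434; the given cells sum to 288, so (3,2) = 146.
Main diagonal must total 434; the given cells sum to 328, so (1,1) = 106.
Anti-diagonal: 71 + 146 + 121 + ? = 434, so (2,3) = 96.
Row 1 needs 434; the known cells sum to 308, so (1,3) = 126.
From row 2, 434 − (116 + 81 + 96) gives (2,4) = 141.
The remaining cell in column 1 is (3,1) = 434 − 343 = 91.
Using column 4: 71 + 141 + 136 + ? → (3,4) = 434 − 348 = 86.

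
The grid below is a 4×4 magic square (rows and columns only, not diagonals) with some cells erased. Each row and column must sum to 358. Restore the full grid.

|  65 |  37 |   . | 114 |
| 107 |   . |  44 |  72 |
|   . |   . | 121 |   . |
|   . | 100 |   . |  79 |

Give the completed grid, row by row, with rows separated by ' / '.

Row 1: 65 + 37 + 114 + ? = 358, so (1,3) = 142.
Row 2 needs 358; the known cells sum to 223, so (2,2) = 135.
Column 2 needs 358; the known cells sum to 272, so (3,2) = 86.
Using column 3: 142 + 44 + 121 + ? → (4,3) = 358 − 307 = 51.
From column 4, 358 − (114 + 72 + 79) gives (3,4) = 93.
From row 3, 358 − (86 + 121 + 93) gives (3,1) = 58.
From row 4, 358 − (100 + 51 + 79) gives (4,1) = 128.

65 37 142 114 / 107 135 44 72 / 58 86 121 93 / 128 100 51 79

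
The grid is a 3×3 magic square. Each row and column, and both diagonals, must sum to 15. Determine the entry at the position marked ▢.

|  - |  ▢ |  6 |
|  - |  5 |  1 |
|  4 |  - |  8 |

7

Row 2 needs 15; the known cells sum to 6, so (2,1) = 9.
Row 3: 4 + 8 + ? = 15, so (3,2) = 3.
Column 1: 9 + 4 + ? = 15, so (1,1) = 2.
Column 2: 5 + 3 + ? = 15, so (1,2) = 7.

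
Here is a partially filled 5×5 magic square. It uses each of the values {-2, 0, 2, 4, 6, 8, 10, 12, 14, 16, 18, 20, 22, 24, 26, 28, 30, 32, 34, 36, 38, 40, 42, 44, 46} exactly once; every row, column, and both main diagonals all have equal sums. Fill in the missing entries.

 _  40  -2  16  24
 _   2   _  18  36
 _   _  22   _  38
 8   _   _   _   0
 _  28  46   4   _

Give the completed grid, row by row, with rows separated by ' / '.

32 40 -2 16 24 / 44 2 10 18 36 / 6 14 22 30 38 / 8 26 34 42 0 / 20 28 46 4 12

The 25 entries sum to 550, so each line sums to 550/5 = 110.
Row 1 needs 110; the known cells sum to 78, so (1,1) = 32.
From column 5, 110 − (24 + 36 + 38 + 0) gives (5,5) = 12.
Main diagonal: 32 + 2 + 22 + 12 + ? = 110, so (4,4) = 42.
The remaining cell in row 5 is (5,1) = 110 − 90 = 20.
Column 4: 16 + 18 + 42 + 4 + ? = 110, so (3,4) = 30.
Anti-diagonal needs 110; the known cells sum to 84, so (4,2) = 26.
Row 4: 8 + 26 + 42 + 0 + ? = 110, so (4,3) = 34.
Column 2: 40 + 2 + 26 + 28 + ? = 110, so (3,2) = 14.
Column 3: -2 + 22 + 34 + 46 + ? = 110, so (2,3) = 10.
Using row 2: 2 + 10 + 18 + 36 + ? → (2,1) = 110 − 66 = 44.
Row 3 must total 110; the given cells sum to 104, so (3,1) = 6.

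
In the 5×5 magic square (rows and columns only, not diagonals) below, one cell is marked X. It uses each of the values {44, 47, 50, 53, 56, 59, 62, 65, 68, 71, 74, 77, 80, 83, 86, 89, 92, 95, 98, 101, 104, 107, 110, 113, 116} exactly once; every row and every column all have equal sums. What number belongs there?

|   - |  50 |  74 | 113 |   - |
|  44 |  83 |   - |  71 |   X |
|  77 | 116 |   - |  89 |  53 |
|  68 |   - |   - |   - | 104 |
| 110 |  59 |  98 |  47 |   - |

95

The 25 entries sum to 2000, so each line sums to 2000/5 = 400.
Using row 3: 77 + 116 + 89 + 53 + ? → (3,3) = 400 − 335 = 65.
Row 5 needs 400; the known cells sum to 314, so (5,5) = 86.
Column 1 must total 400; the given cells sum to 299, so (1,1) = 101.
Using column 2: 50 + 83 + 116 + 59 + ? → (4,2) = 400 − 308 = 92.
Column 4: 113 + 71 + 89 + 47 + ? = 400, so (4,4) = 80.
The remaining cell in row 1 is (1,5) = 400 − 338 = 62.
Row 4 must total 400; the given cells sum to 344, so (4,3) = 56.
Column 3: 74 + 65 + 56 + 98 + ? = 400, so (2,3) = 107.
The remaining cell in column 5 is (2,5) = 400 − 305 = 95.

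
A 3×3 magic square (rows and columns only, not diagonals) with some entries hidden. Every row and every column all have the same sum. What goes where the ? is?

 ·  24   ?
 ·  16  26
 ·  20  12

Column 2 is complete and sums to 60; that is the magic constant.
Using row 2: 16 + 26 + ? → (2,1) = 60 − 42 = 18.
The remaining cell in row 3 is (3,1) = 60 − 32 = 28.
Column 1 needs 60; the known cells sum to 46, so (1,1) = 14.
Using column 3: 26 + 12 + ? → (1,3) = 60 − 38 = 22.

22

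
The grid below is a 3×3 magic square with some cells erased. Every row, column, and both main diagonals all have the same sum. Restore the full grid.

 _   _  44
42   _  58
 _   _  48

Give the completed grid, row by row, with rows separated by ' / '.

52 54 44 / 42 50 58 / 56 46 48

Column 3 is already complete: 44 + 58 + 48 = 150, so that is the magic constant.
Using row 2: 42 + 58 + ? → (2,2) = 150 − 100 = 50.
Using main diagonal: 50 + 48 + ? → (1,1) = 150 − 98 = 52.
Using anti-diagonal: 44 + 50 + ? → (3,1) = 150 − 94 = 56.
Row 1 must total 150; the given cells sum to 96, so (1,2) = 54.
The remaining cell in row 3 is (3,2) = 150 − 104 = 46.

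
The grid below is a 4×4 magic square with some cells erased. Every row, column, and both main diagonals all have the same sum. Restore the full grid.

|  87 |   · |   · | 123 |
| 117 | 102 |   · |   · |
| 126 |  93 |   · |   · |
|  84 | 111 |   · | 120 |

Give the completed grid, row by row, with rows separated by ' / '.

Column 1 is already complete: 87 + 117 + 126 + 84 = 414, so that is the magic constant.
Using row 4: 84 + 111 + 120 + ? → (4,3) = 414 − 315 = 99.
Column 2 must total 414; the given cells sum to 306, so (1,2) = 108.
The remaining cell in main diagonal is (3,3) = 414 − 309 = 105.
Using anti-diagonal: 123 + 93 + 84 + ? → (2,3) = 414 − 300 = 114.
Using row 1: 87 + 108 + 123 + ? → (1,3) = 414 − 318 = 96.
Row 2: 117 + 102 + 114 + ? = 414, so (2,4) = 81.
Row 3: 126 + 93 + 105 + ? = 414, so (3,4) = 90.

87 108 96 123 / 117 102 114 81 / 126 93 105 90 / 84 111 99 120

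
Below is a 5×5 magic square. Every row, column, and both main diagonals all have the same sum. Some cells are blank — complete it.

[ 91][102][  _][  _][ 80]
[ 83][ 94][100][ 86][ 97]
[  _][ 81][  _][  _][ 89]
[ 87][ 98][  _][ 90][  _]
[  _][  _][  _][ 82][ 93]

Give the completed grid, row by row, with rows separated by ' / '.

Row 2 is already complete: 83 + 94 + 100 + 86 + 97 = 460, so that is the magic constant.
The remaining cell in column 2 is (5,2) = 460 − 375 = 85.
Column 5 must total 460; the given cells sum to 359, so (4,5) = 101.
Using main diagonal: 91 + 94 + 90 + 93 + ? → (3,3) = 460 − 368 = 92.
Anti-diagonal: 80 + 86 + 92 + 98 + ? = 460, so (5,1) = 104.
Row 4: 87 + 98 + 90 + 101 + ? = 460, so (4,3) = 84.
From row 5, 460 − (104 + 85 + 82 + 93) gives (5,3) = 96.
From column 1, 460 − (91 + 83 + 87 + 104) gives (3,1) = 95.
Column 3: 100 + 92 + 84 + 96 + ? = 460, so (1,3) = 88.
Row 1 must total 460; the given cells sum to 361, so (1,4) = 99.
Using row 3: 95 + 81 + 92 + 89 + ? → (3,4) = 460 − 357 = 103.

91 102 88 99 80 / 83 94 100 86 97 / 95 81 92 103 89 / 87 98 84 90 101 / 104 85 96 82 93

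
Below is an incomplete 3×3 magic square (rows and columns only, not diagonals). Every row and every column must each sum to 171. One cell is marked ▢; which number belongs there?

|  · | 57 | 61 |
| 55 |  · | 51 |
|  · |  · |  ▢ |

From row 1, 171 − (57 + 61) gives (1,1) = 53.
Row 2 must total 171; the given cells sum to 106, so (2,2) = 65.
Using column 1: 53 + 55 + ? → (3,1) = 171 − 108 = 63.
The remaining cell in column 2 is (3,2) = 171 − 122 = 49.
Column 3 must total 171; the given cells sum to 112, so (3,3) = 59.

59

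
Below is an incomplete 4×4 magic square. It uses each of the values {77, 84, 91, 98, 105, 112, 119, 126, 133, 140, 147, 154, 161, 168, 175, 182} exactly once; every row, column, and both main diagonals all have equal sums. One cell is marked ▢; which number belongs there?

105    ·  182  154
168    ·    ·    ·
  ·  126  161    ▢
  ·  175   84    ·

133

The 16 entries sum to 2072, so each line sums to 2072/4 = 518.
Using row 1: 105 + 182 + 154 + ? → (1,2) = 518 − 441 = 77.
Column 2: 77 + 126 + 175 + ? = 518, so (2,2) = 140.
From column 3, 518 − (182 + 161 + 84) gives (2,3) = 91.
Main diagonal needs 518; the known cells sum to 406, so (4,4) = 112.
Using anti-diagonal: 154 + 91 + 126 + ? → (4,1) = 518 − 371 = 147.
The remaining cell in row 2 is (2,4) = 518 − 399 = 119.
The remaining cell in column 1 is (3,1) = 518 − 420 = 98.
Using column 4: 154 + 119 + 112 + ? → (3,4) = 518 − 385 = 133.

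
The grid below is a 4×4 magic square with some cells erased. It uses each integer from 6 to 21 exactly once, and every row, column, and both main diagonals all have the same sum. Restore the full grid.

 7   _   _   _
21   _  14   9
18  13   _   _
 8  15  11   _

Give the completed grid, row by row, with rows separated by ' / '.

7 16 12 19 / 21 10 14 9 / 18 13 17 6 / 8 15 11 20

The entries are 6 through 21, which sum to 216, so each line sums to 216/4 = 54.
From row 2, 54 − (21 + 14 + 9) gives (2,2) = 10.
Using row 4: 8 + 15 + 11 + ? → (4,4) = 54 − 34 = 20.
From column 2, 54 − (10 + 13 + 15) gives (1,2) = 16.
Using main diagonal: 7 + 10 + 20 + ? → (3,3) = 54 − 37 = 17.
Anti-diagonal needs 54; the known cells sum to 35, so (1,4) = 19.
The remaining cell in row 1 is (1,3) = 54 − 42 = 12.
Row 3: 18 + 13 + 17 + ? = 54, so (3,4) = 6.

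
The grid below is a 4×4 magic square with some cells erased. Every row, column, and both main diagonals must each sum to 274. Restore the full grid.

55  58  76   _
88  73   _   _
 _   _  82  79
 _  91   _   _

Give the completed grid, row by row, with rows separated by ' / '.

55 58 76 85 / 88 73 67 46 / 61 52 82 79 / 70 91 49 64

The remaining cell in row 1 is (1,4) = 274 − 189 = 85.
From column 2, 274 − (58 + 73 + 91) gives (3,2) = 52.
Main diagonal needs 274; the known cells sum to 210, so (4,4) = 64.
Row 3: 52 + 82 + 79 + ? = 274, so (3,1) = 61.
The remaining cell in column 1 is (4,1) = 274 − 204 = 70.
Column 4 needs 274; the known cells sum to 228, so (2,4) = 46.
Anti-diagonal needs 274; the known cells sum to 207, so (2,3) = 67.
Row 4 must total 274; the given cells sum to 225, so (4,3) = 49.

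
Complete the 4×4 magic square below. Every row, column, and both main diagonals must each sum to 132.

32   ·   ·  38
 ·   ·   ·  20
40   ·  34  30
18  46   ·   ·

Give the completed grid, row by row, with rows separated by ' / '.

Using row 3: 40 + 34 + 30 + ? → (3,2) = 132 − 104 = 28.
The remaining cell in column 1 is (2,1) = 132 − 90 = 42.
Using column 4: 38 + 20 + 30 + ? → (4,4) = 132 − 88 = 44.
Using main diagonal: 32 + 34 + 44 + ? → (2,2) = 132 − 110 = 22.
Anti-diagonal needs 132; the known cells sum to 84, so (2,3) = 48.
Row 4 needs 132; the known cells sum to 108, so (4,3) = 24.
Column 2 must total 132; the given cells sum to 96, so (1,2) = 36.
Column 3 must total 132; the given cells sum to 106, so (1,3) = 26.

32 36 26 38 / 42 22 48 20 / 40 28 34 30 / 18 46 24 44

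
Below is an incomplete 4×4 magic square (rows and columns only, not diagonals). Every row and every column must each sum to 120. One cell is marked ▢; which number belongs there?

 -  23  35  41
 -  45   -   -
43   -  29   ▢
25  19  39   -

15

The remaining cell in row 1 is (1,1) = 120 − 99 = 21.
The remaining cell in row 4 is (4,4) = 120 − 83 = 37.
From column 1, 120 − (21 + 43 + 25) gives (2,1) = 31.
Using column 2: 23 + 45 + 19 + ? → (3,2) = 120 − 87 = 33.
The remaining cell in column 3 is (2,3) = 120 − 103 = 17.
From row 2, 120 − (31 + 45 + 17) gives (2,4) = 27.
The remaining cell in row 3 is (3,4) = 120 − 105 = 15.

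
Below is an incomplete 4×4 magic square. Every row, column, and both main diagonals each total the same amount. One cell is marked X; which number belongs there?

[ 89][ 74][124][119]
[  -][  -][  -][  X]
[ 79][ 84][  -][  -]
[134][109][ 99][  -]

94

Row 1 is complete and sums to 406; that is the magic constant.
The remaining cell in row 4 is (4,4) = 406 − 342 = 64.
Column 1 needs 406; the known cells sum to 302, so (2,1) = 104.
Column 2: 74 + 84 + 109 + ? = 406, so (2,2) = 139.
Using main diagonal: 89 + 139 + 64 + ? → (3,3) = 406 − 292 = 114.
Anti-diagonal needs 406; the known cells sum to 337, so (2,3) = 69.
Row 2 must total 406; the given cells sum to 312, so (2,4) = 94.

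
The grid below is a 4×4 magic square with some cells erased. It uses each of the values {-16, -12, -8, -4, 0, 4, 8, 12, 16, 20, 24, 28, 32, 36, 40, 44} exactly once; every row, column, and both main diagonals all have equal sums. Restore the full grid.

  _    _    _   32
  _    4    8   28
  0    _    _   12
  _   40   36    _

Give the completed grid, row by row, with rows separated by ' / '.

44 -8 -12 32 / 16 4 8 28 / 0 20 24 12 / -4 40 36 -16

The 16 entries sum to 224, so each line sums to 224/4 = 56.
Row 2: 4 + 8 + 28 + ? = 56, so (2,1) = 16.
Column 4: 32 + 28 + 12 + ? = 56, so (4,4) = -16.
Row 4: 40 + 36 + (-16) + ? = 56, so (4,1) = -4.
Using column 1: 16 + 0 + (-4) + ? → (1,1) = 56 − 12 = 44.
From main diagonal, 56 − (44 + 4 + (-16)) gives (3,3) = 24.
The remaining cell in anti-diagonal is (3,2) = 56 − 36 = 20.
From column 2, 56 − (4 + 20 + 40) gives (1,2) = -8.
Column 3 needs 56; the known cells sum to 68, so (1,3) = -12.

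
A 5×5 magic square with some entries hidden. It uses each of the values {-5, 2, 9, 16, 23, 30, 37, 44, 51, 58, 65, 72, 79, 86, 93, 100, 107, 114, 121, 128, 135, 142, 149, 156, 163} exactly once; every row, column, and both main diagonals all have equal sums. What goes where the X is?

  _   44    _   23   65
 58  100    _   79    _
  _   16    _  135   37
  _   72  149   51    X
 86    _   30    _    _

128

The 25 entries sum to 1975, so each line sums to 1975/5 = 395.
Column 2: 44 + 100 + 16 + 72 + ? = 395, so (5,2) = 163.
Column 4: 23 + 79 + 135 + 51 + ? = 395, so (5,4) = 107.
The remaining cell in anti-diagonal is (3,3) = 395 − 302 = 93.
Row 3: 16 + 93 + 135 + 37 + ? = 395, so (3,1) = 114.
Using row 5: 86 + 163 + 30 + 107 + ? → (5,5) = 395 − 386 = 9.
Main diagonal must total 395; the given cells sum to 253, so (1,1) = 142.
Row 1 must total 395; the given cells sum to 274, so (1,3) = 121.
From column 1, 395 − (142 + 58 + 114 + 86) gives (4,1) = -5.
Column 3 needs 395; the known cells sum to 393, so (2,3) = 2.
From row 2, 395 − (58 + 100 + 2 + 79) gives (2,5) = 156.
Row 4 must total 395; the given cells sum to 267, so (4,5) = 128.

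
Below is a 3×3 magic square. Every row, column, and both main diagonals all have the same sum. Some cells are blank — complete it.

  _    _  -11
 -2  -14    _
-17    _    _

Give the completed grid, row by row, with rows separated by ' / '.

-23 -8 -11 / -2 -14 -26 / -17 -20 -5

Anti-diagonal is already complete: -11 + -14 + -17 = -42, so that is the magic constant.
From row 2, -42 − (-2 + (-14)) gives (2,3) = -26.
Using column 1: -2 + (-17) + ? → (1,1) = -42 − (-19) = -23.
The remaining cell in column 3 is (3,3) = -42 − (-37) = -5.
Row 1 must total -42; the given cells sum to -34, so (1,2) = -8.
Row 3 must total -42; the given cells sum to -22, so (3,2) = -20.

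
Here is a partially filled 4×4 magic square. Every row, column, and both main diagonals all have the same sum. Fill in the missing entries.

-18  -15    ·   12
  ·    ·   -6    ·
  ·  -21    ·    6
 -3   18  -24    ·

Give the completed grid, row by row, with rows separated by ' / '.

-18 -15 3 12 / 15 0 -6 -27 / -12 -21 9 6 / -3 18 -24 -9

Anti-diagonal is already complete: 12 + -6 + -21 + -3 = -18, so that is the magic constant.
Using row 1: -18 + (-15) + 12 + ? → (1,3) = -18 − (-21) = 3.
The remaining cell in row 4 is (4,4) = -18 − (-9) = -9.
Column 2 needs -18; the known cells sum to -18, so (2,2) = 0.
Column 3 needs -18; the known cells sum to -27, so (3,3) = 9.
Using column 4: 12 + 6 + (-9) + ? → (2,4) = -18 − 9 = -27.
Using row 2: 0 + (-6) + (-27) + ? → (2,1) = -18 − (-33) = 15.
From row 3, -18 − (-21 + 9 + 6) gives (3,1) = -12.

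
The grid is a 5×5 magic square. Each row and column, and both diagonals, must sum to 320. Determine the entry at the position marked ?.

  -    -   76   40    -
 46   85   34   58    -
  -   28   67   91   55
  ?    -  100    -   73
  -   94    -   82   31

37

The remaining cell in row 2 is (2,5) = 320 − 223 = 97.
The remaining cell in row 3 is (3,1) = 320 − 241 = 79.
Column 3: 76 + 34 + 67 + 100 + ? = 320, so (5,3) = 43.
Column 4 needs 320; the known cells sum to 271, so (4,4) = 49.
The remaining cell in column 5 is (1,5) = 320 − 256 = 64.
Main diagonal must total 320; the given cells sum to 232, so (1,1) = 88.
Row 1 must total 320; the given cells sum to 268, so (1,2) = 52.
The remaining cell in row 5 is (5,1) = 320 − 250 = 70.
The remaining cell in column 1 is (4,1) = 320 − 283 = 37.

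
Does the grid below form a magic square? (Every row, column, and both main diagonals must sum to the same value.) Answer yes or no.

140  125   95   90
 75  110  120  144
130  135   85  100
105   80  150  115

No — column 4 sums to 449 but row 4 sums to 450.

Row 1: 140 + 125 + 95 + 90 = 450.
Row 2: 75 + 110 + 120 + 144 = 449.
Row 3: 130 + 135 + 85 + 100 = 450.
Row 4: 105 + 80 + 150 + 115 = 450.
Column 1: 140 + 75 + 130 + 105 = 450.
Column 2: 125 + 110 + 135 + 80 = 450.
Column 3: 95 + 120 + 85 + 150 = 450.
Column 4: 90 + 144 + 100 + 115 = 449.
Main diagonal: 140 + 110 + 85 + 115 = 450.
Anti-diagonal: 90 + 120 + 135 + 105 = 450.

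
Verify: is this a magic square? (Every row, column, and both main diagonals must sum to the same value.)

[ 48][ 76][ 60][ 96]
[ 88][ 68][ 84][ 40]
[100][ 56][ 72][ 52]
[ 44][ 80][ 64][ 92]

Row 1: 48 + 76 + 60 + 96 = 280.
Row 2: 88 + 68 + 84 + 40 = 280.
Row 3: 100 + 56 + 72 + 52 = 280.
Row 4: 44 + 80 + 64 + 92 = 280.
Column 1: 48 + 88 + 100 + 44 = 280.
Column 2: 76 + 68 + 56 + 80 = 280.
Column 3: 60 + 84 + 72 + 64 = 280.
Column 4: 96 + 40 + 52 + 92 = 280.
Main diagonal: 48 + 68 + 72 + 92 = 280.
Anti-diagonal: 96 + 84 + 56 + 44 = 280.
All lines sum to 280.

Yes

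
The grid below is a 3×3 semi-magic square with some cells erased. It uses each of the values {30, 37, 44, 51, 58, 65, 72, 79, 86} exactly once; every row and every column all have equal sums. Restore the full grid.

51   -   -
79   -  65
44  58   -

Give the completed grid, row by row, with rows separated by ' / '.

The 9 entries sum to 522, so each line sums to 522/3 = 174.
Using row 2: 79 + 65 + ? → (2,2) = 174 − 144 = 30.
Row 3 needs 174; the known cells sum to 102, so (3,3) = 72.
From column 2, 174 − (30 + 58) gives (1,2) = 86.
Column 3 must total 174; the given cells sum to 137, so (1,3) = 37.

51 86 37 / 79 30 65 / 44 58 72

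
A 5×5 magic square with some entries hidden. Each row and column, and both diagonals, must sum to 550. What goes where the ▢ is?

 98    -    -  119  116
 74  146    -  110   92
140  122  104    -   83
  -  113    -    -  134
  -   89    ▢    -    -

Row 2 needs 550; the known cells sum to 422, so (2,3) = 128.
Using row 3: 140 + 122 + 104 + 83 + ? → (3,4) = 550 − 449 = 101.
Column 2: 146 + 122 + 113 + 89 + ? = 550, so (1,2) = 80.
Using column 5: 116 + 92 + 83 + 134 + ? → (5,5) = 550 − 425 = 125.
Using main diagonal: 98 + 146 + 104 + 125 + ? → (4,4) = 550 − 473 = 77.
Anti-diagonal must total 550; the given cells sum to 443, so (5,1) = 107.
The remaining cell in row 1 is (1,3) = 550 − 413 = 137.
Column 1 must total 550; the given cells sum to 419, so (4,1) = 131.
From column 4, 550 − (119 + 110 + 101 + 77) gives (5,4) = 143.
The remaining cell in row 4 is (4,3) = 550 − 455 = 95.
From row 5, 550 − (107 + 89 + 143 + 125) gives (5,3) = 86.

86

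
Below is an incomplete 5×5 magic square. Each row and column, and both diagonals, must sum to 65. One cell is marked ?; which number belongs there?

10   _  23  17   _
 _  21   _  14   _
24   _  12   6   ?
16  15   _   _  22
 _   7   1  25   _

Column 4 must total 65; the given cells sum to 62, so (4,4) = 3.
From main diagonal, 65 − (10 + 21 + 12 + 3) gives (5,5) = 19.
Row 4 needs 65; the known cells sum to 56, so (4,3) = 9.
From row 5, 65 − (7 + 1 + 25 + 19) gives (5,1) = 13.
Column 1 needs 65; the known cells sum to 63, so (2,1) = 2.
Using column 3: 23 + 12 + 9 + 1 + ? → (2,3) = 65 − 45 = 20.
The remaining cell in anti-diagonal is (1,5) = 65 − 54 = 11.
Row 1 needs 65; the known cells sum to 61, so (1,2) = 4.
Row 2 must total 65; the given cells sum to 57, so (2,5) = 8.
Using column 2: 4 + 21 + 15 + 7 + ? → (3,2) = 65 − 47 = 18.
Column 5 must total 65; the given cells sum to 60, so (3,5) = 5.

5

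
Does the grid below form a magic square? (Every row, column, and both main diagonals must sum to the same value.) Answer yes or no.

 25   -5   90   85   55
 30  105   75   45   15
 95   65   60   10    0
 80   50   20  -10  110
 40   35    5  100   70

No — column 2 sums to 250 but row 3 sums to 230.

Row 1: 25 + (-5) + 90 + 85 + 55 = 250.
Row 2: 30 + 105 + 75 + 45 + 15 = 270.
Row 3: 95 + 65 + 60 + 10 + 0 = 230.
Row 4: 80 + 50 + 20 + (-10) + 110 = 250.
Row 5: 40 + 35 + 5 + 100 + 70 = 250.
Column 1: 25 + 30 + 95 + 80 + 40 = 270.
Column 2: -5 + 105 + 65 + 50 + 35 = 250.
Column 3: 90 + 75 + 60 + 20 + 5 = 250.
Column 4: 85 + 45 + 10 + (-10) + 100 = 230.
Column 5: 55 + 15 + 0 + 110 + 70 = 250.
Main diagonal: 25 + 105 + 60 + (-10) + 70 = 250.
Anti-diagonal: 55 + 45 + 60 + 50 + 40 = 250.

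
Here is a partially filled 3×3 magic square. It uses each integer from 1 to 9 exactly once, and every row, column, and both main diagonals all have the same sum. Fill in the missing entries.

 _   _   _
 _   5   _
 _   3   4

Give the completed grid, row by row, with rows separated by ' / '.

6 7 2 / 1 5 9 / 8 3 4

The entries are 1 through 9, which sum to 45, so each line sums to 45/3 = 15.
From row 3, 15 − (3 + 4) gives (3,1) = 8.
From column 2, 15 − (5 + 3) gives (1,2) = 7.
Main diagonal must total 15; the given cells sum to 9, so (1,1) = 6.
The remaining cell in anti-diagonal is (1,3) = 15 − 13 = 2.
Column 1 needs 15; the known cells sum to 14, so (2,1) = 1.
From column 3, 15 − (2 + 4) gives (2,3) = 9.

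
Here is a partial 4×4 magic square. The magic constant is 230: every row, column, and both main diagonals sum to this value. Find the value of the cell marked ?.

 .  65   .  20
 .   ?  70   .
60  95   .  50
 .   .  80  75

Row 3 must total 230; the given cells sum to 205, so (3,3) = 25.
The remaining cell in column 3 is (1,3) = 230 − 175 = 55.
From column 4, 230 − (20 + 50 + 75) gives (2,4) = 85.
From anti-diagonal, 230 − (20 + 70 + 95) gives (4,1) = 45.
Row 1 must total 230; the given cells sum to 140, so (1,1) = 90.
The remaining cell in row 4 is (4,2) = 230 − 200 = 30.
Column 1 must total 230; the given cells sum to 195, so (2,1) = 35.
The remaining cell in column 2 is (2,2) = 230 − 190 = 40.

40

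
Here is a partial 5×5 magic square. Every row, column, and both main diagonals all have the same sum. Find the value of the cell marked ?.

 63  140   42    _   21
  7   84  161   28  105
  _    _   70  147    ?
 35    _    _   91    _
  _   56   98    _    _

Row 2 is complete and sums to 385; that is the magic constant.
From row 1, 385 − (63 + 140 + 42 + 21) gives (1,4) = 119.
From column 3, 385 − (42 + 161 + 70 + 98) gives (4,3) = 14.
The remaining cell in column 4 is (5,4) = 385 − 385 = 0.
Main diagonal needs 385; the known cells sum to 308, so (5,5) = 77.
The remaining cell in row 5 is (5,1) = 385 − 231 = 154.
The remaining cell in column 1 is (3,1) = 385 − 259 = 126.
Using anti-diagonal: 21 + 28 + 70 + 154 + ? → (4,2) = 385 − 273 = 112.
Row 4 must total 385; the given cells sum to 252, so (4,5) = 133.
Column 2 must total 385; the given cells sum to 392, so (3,2) = -7.
Column 5 needs 385; the known cells sum to 336, so (3,5) = 49.

49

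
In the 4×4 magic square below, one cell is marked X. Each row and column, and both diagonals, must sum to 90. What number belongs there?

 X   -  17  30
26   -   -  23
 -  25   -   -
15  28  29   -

From row 4, 90 − (15 + 28 + 29) gives (4,4) = 18.
From column 4, 90 − (30 + 23 + 18) gives (3,4) = 19.
From anti-diagonal, 90 − (30 + 25 + 15) gives (2,3) = 20.
From row 2, 90 − (26 + 20 + 23) gives (2,2) = 21.
Using column 2: 21 + 25 + 28 + ? → (1,2) = 90 − 74 = 16.
Column 3 needs 90; the known cells sum to 66, so (3,3) = 24.
Using main diagonal: 21 + 24 + 18 + ? → (1,1) = 90 − 63 = 27.

27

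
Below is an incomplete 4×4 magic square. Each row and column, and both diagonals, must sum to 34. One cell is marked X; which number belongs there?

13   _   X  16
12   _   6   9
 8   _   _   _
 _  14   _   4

3

Row 2: 12 + 6 + 9 + ? = 34, so (2,2) = 7.
The remaining cell in column 1 is (4,1) = 34 − 33 = 1.
Using column 4: 16 + 9 + 4 + ? → (3,4) = 34 − 29 = 5.
Main diagonal needs 34; the known cells sum to 24, so (3,3) = 10.
From anti-diagonal, 34 − (16 + 6 + 1) gives (3,2) = 11.
Row 4 must total 34; the given cells sum to 19, so (4,3) = 15.
Using column 2: 7 + 11 + 14 + ? → (1,2) = 34 − 32 = 2.
Column 3 needs 34; the known cells sum to 31, so (1,3) = 3.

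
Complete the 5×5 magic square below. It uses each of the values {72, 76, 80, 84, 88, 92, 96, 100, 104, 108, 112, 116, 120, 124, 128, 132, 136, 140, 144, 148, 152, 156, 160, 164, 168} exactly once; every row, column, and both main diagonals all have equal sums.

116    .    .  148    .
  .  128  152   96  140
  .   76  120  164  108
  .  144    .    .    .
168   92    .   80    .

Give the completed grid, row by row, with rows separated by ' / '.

The 25 entries sum to 3000, so each line sums to 3000/5 = 600.
From row 2, 600 − (128 + 152 + 96 + 140) gives (2,1) = 84.
Using row 3: 76 + 120 + 164 + 108 + ? → (3,1) = 600 − 468 = 132.
The remaining cell in column 1 is (4,1) = 600 − 500 = 100.
Using column 2: 128 + 76 + 144 + 92 + ? → (1,2) = 600 − 440 = 160.
Column 4: 148 + 96 + 164 + 80 + ? = 600, so (4,4) = 112.
Main diagonal needs 600; the known cells sum to 476, so (5,5) = 124.
Using anti-diagonal: 96 + 120 + 144 + 168 + ? → (1,5) = 600 − 528 = 72.
Row 1 must total 600; the given cells sum to 496, so (1,3) = 104.
Row 5 needs 600; the known cells sum to 464, so (5,3) = 136.
Column 3 must total 600; the given cells sum to 512, so (4,3) = 88.
Column 5 must total 600; the given cells sum to 444, so (4,5) = 156.

116 160 104 148 72 / 84 128 152 96 140 / 132 76 120 164 108 / 100 144 88 112 156 / 168 92 136 80 124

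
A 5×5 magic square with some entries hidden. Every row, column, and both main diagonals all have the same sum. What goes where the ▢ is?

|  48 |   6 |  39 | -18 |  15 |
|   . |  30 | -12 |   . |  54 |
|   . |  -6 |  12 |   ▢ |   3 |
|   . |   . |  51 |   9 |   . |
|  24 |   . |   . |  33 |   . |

Row 1 is complete and sums to 90; that is the magic constant.
Column 3: 39 + (-12) + 12 + 51 + ? = 90, so (5,3) = 0.
The remaining cell in main diagonal is (5,5) = 90 − 99 = -9.
Row 5: 24 + 0 + 33 + (-9) + ? = 90, so (5,2) = 42.
Column 2: 6 + 30 + (-6) + 42 + ? = 90, so (4,2) = 18.
Column 5 needs 90; the known cells sum to 63, so (4,5) = 27.
Anti-diagonal needs 90; the known cells sum to 69, so (2,4) = 21.
The remaining cell in row 2 is (2,1) = 90 − 93 = -3.
Row 4 needs 90; the known cells sum to 105, so (4,1) = -15.
Column 1 needs 90; the known cells sum to 54, so (3,1) = 36.
Column 4: -18 + 21 + 9 + 33 + ? = 90, so (3,4) = 45.

45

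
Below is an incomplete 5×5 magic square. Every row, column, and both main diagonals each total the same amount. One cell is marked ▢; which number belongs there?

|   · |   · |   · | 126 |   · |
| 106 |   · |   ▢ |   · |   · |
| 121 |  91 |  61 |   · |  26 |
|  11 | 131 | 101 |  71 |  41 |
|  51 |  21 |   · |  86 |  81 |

46

Row 4 is complete and sums to 355; that is the magic constant.
Row 3: 121 + 91 + 61 + 26 + ? = 355, so (3,4) = 56.
Row 5: 51 + 21 + 86 + 81 + ? = 355, so (5,3) = 116.
Using column 1: 106 + 121 + 11 + 51 + ? → (1,1) = 355 − 289 = 66.
Column 4: 126 + 56 + 71 + 86 + ? = 355, so (2,4) = 16.
From main diagonal, 355 − (66 + 61 + 71 + 81) gives (2,2) = 76.
Using anti-diagonal: 16 + 61 + 131 + 51 + ? → (1,5) = 355 − 259 = 96.
Column 2 needs 355; the known cells sum to 319, so (1,2) = 36.
Column 5: 96 + 26 + 41 + 81 + ? = 355, so (2,5) = 111.
The remaining cell in row 1 is (1,3) = 355 − 324 = 31.
The remaining cell in row 2 is (2,3) = 355 − 309 = 46.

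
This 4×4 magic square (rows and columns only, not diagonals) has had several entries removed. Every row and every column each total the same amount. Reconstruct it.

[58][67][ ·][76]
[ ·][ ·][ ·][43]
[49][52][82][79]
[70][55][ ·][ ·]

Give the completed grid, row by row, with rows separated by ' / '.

Row 3 is already complete: 49 + 52 + 82 + 79 = 262, so that is the magic constant.
Row 1 must total 262; the given cells sum to 201, so (1,3) = 61.
From column 1, 262 − (58 + 49 + 70) gives (2,1) = 85.
Column 2 must total 262; the given cells sum to 174, so (2,2) = 88.
The remaining cell in column 4 is (4,4) = 262 − 198 = 64.
The remaining cell in row 2 is (2,3) = 262 − 216 = 46.
The remaining cell in row 4 is (4,3) = 262 − 189 = 73.

58 67 61 76 / 85 88 46 43 / 49 52 82 79 / 70 55 73 64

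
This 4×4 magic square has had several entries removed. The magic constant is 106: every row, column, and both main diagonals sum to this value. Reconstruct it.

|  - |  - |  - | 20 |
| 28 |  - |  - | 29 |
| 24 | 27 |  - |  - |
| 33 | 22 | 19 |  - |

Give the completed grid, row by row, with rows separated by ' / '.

21 34 31 20 / 28 23 26 29 / 24 27 30 25 / 33 22 19 32

From row 4, 106 − (33 + 22 + 19) gives (4,4) = 32.
From column 1, 106 − (28 + 24 + 33) gives (1,1) = 21.
Column 4 must total 106; the given cells sum to 81, so (3,4) = 25.
Anti-diagonal must total 106; the given cells sum to 80, so (2,3) = 26.
From row 2, 106 − (28 + 26 + 29) gives (2,2) = 23.
Row 3 needs 106; the known cells sum to 76, so (3,3) = 30.
From column 2, 106 − (23 + 27 + 22) gives (1,2) = 34.
Column 3 needs 106; the known cells sum to 75, so (1,3) = 31.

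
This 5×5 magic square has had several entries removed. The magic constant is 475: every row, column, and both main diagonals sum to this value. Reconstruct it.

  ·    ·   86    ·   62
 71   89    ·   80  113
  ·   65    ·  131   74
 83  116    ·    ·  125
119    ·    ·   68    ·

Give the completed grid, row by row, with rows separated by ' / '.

The remaining cell in row 2 is (2,3) = 475 − 353 = 122.
Column 5: 62 + 113 + 74 + 125 + ? = 475, so (5,5) = 101.
The remaining cell in anti-diagonal is (3,3) = 475 − 377 = 98.
Using row 3: 65 + 98 + 131 + 74 + ? → (3,1) = 475 − 368 = 107.
Column 1 needs 475; the known cells sum to 380, so (1,1) = 95.
Main diagonal needs 475; the known cells sum to 383, so (4,4) = 92.
The remaining cell in row 4 is (4,3) = 475 − 416 = 59.
Column 3 must total 475; the given cells sum to 365, so (5,3) = 110.
Column 4 needs 475; the known cells sum to 371, so (1,4) = 104.
Row 1 needs 475; the known cells sum to 347, so (1,2) = 128.
Using row 5: 119 + 110 + 68 + 101 + ? → (5,2) = 475 − 398 = 77.

95 128 86 104 62 / 71 89 122 80 113 / 107 65 98 131 74 / 83 116 59 92 125 / 119 77 110 68 101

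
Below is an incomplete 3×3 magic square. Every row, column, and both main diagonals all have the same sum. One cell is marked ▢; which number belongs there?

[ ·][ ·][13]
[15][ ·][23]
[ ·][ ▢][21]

11

Column 3 is complete and sums to 57; that is the magic constant.
Row 2: 15 + 23 + ? = 57, so (2,2) = 19.
From main diagonal, 57 − (19 + 21) gives (1,1) = 17.
Anti-diagonal: 13 + 19 + ? = 57, so (3,1) = 25.
Row 1: 17 + 13 + ? = 57, so (1,2) = 27.
Row 3 needs 57; the known cells sum to 46, so (3,2) = 11.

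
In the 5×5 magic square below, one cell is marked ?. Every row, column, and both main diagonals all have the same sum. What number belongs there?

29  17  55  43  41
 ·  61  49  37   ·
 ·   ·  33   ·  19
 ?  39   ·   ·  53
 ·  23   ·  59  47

51

Row 1 is complete and sums to 185; that is the magic constant.
Column 2: 17 + 61 + 39 + 23 + ? = 185, so (3,2) = 45.
Using column 5: 41 + 19 + 53 + 47 + ? → (2,5) = 185 − 160 = 25.
The remaining cell in main diagonal is (4,4) = 185 − 170 = 15.
Anti-diagonal: 41 + 37 + 33 + 39 + ? = 185, so (5,1) = 35.
Row 2: 61 + 49 + 37 + 25 + ? = 185, so (2,1) = 13.
From row 5, 185 − (35 + 23 + 59 + 47) gives (5,3) = 21.
From column 3, 185 − (55 + 49 + 33 + 21) gives (4,3) = 27.
From column 4, 185 − (43 + 37 + 15 + 59) gives (3,4) = 31.
The remaining cell in row 3 is (3,1) = 185 − 128 = 57.
Using row 4: 39 + 27 + 15 + 53 + ? → (4,1) = 185 − 134 = 51.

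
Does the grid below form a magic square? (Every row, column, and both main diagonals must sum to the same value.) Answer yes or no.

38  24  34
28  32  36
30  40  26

Row 1: 38 + 24 + 34 = 96.
Row 2: 28 + 32 + 36 = 96.
Row 3: 30 + 40 + 26 = 96.
Column 1: 38 + 28 + 30 = 96.
Column 2: 24 + 32 + 40 = 96.
Column 3: 34 + 36 + 26 = 96.
Main diagonal: 38 + 32 + 26 = 96.
Anti-diagonal: 34 + 32 + 30 = 96.
All lines sum to 96.

Yes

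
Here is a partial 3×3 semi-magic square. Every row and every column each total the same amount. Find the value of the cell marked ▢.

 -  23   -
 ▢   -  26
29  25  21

Row 3 is complete and sums to 75; that is the magic constant.
Column 2 must total 75; the given cells sum to 48, so (2,2) = 27.
Column 3 needs 75; the known cells sum to 47, so (1,3) = 28.
Row 1: 23 + 28 + ? = 75, so (1,1) = 24.
The remaining cell in row 2 is (2,1) = 75 − 53 = 22.

22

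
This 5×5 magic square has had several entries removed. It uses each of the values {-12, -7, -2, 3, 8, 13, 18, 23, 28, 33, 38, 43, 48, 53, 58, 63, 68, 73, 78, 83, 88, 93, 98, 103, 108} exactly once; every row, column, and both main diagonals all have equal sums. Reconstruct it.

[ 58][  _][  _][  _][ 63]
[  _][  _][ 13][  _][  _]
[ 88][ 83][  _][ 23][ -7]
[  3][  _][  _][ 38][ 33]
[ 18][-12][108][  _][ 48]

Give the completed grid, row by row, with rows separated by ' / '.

58 28 -2 93 63 / 73 43 13 8 103 / 88 83 53 23 -7 / 3 98 68 38 33 / 18 -12 108 78 48

The 25 entries sum to 1200, so each line sums to 1200/5 = 240.
From row 3, 240 − (88 + 83 + 23 + (-7)) gives (3,3) = 53.
Row 5 must total 240; the given cells sum to 162, so (5,4) = 78.
Column 1 must total 240; the given cells sum to 167, so (2,1) = 73.
Column 5 needs 240; the known cells sum to 137, so (2,5) = 103.
From main diagonal, 240 − (58 + 53 + 38 + 48) gives (2,2) = 43.
Using row 2: 73 + 43 + 13 + 103 + ? → (2,4) = 240 − 232 = 8.
Column 4 needs 240; the known cells sum to 147, so (1,4) = 93.
From anti-diagonal, 240 − (63 + 8 + 53 + 18) gives (4,2) = 98.
Row 4 needs 240; the known cells sum to 172, so (4,3) = 68.
From column 2, 240 − (43 + 83 + 98 + (-12)) gives (1,2) = 28.
Column 3 must total 240; the given cells sum to 242, so (1,3) = -2.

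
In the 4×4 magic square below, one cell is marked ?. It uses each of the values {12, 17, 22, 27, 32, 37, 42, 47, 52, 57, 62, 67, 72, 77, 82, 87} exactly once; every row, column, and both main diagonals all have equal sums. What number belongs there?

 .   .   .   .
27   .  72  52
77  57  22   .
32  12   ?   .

87

The 16 entries sum to 792, so each line sums to 792/4 = 198.
Row 2 needs 198; the known cells sum to 151, so (2,2) = 47.
The remaining cell in row 3 is (3,4) = 198 − 156 = 42.
Column 1 needs 198; the known cells sum to 136, so (1,1) = 62.
Column 2: 47 + 57 + 12 + ? = 198, so (1,2) = 82.
The remaining cell in main diagonal is (4,4) = 198 − 131 = 67.
Anti-diagonal must total 198; the given cells sum to 161, so (1,4) = 37.
Using row 1: 62 + 82 + 37 + ? → (1,3) = 198 − 181 = 17.
From row 4, 198 − (32 + 12 + 67) gives (4,3) = 87.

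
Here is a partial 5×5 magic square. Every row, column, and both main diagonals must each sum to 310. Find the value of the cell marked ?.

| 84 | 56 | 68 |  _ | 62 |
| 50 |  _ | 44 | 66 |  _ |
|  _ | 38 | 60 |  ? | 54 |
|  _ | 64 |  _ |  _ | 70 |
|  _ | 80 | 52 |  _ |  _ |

Row 1 must total 310; the given cells sum to 270, so (1,4) = 40.
Column 2 needs 310; the known cells sum to 238, so (2,2) = 72.
Column 3: 68 + 44 + 60 + 52 + ? = 310, so (4,3) = 86.
Anti-diagonal must total 310; the given cells sum to 252, so (5,1) = 58.
Row 2: 50 + 72 + 44 + 66 + ? = 310, so (2,5) = 78.
Column 5: 62 + 78 + 54 + 70 + ? = 310, so (5,5) = 46.
Main diagonal must total 310; the given cells sum to 262, so (4,4) = 48.
Row 4 must total 310; the given cells sum to 268, so (4,1) = 42.
Row 5 needs 310; the known cells sum to 236, so (5,4) = 74.
Column 1: 84 + 50 + 42 + 58 + ? = 310, so (3,1) = 76.
Column 4: 40 + 66 + 48 + 74 + ? = 310, so (3,4) = 82.

82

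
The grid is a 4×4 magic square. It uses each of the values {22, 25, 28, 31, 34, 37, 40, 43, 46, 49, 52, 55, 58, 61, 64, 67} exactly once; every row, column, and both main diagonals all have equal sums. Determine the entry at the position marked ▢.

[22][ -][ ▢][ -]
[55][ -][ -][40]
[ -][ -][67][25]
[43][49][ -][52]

31

The 16 entries sum to 712, so each line sums to 712/4 = 178.
Row 4 needs 178; the known cells sum to 144, so (4,3) = 34.
The remaining cell in column 1 is (3,1) = 178 − 120 = 58.
From column 4, 178 − (40 + 25 + 52) gives (1,4) = 61.
Main diagonal needs 178; the known cells sum to 141, so (2,2) = 37.
Row 2: 55 + 37 + 40 + ? = 178, so (2,3) = 46.
Row 3 must total 178; the given cells sum to 150, so (3,2) = 28.
Column 2 needs 178; the known cells sum to 114, so (1,2) = 64.
Column 3: 46 + 67 + 34 + ? = 178, so (1,3) = 31.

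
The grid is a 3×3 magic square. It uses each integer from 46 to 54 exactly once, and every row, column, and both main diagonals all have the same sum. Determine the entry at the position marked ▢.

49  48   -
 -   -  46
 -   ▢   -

52

The entries are 46 through 54, which sum to 450, so each line sums to 450/3 = 150.
Using row 1: 49 + 48 + ? → (1,3) = 150 − 97 = 53.
Column 3 must total 150; the given cells sum to 99, so (3,3) = 51.
Main diagonal needs 150; the known cells sum to 100, so (2,2) = 50.
Using anti-diagonal: 53 + 50 + ? → (3,1) = 150 − 103 = 47.
From row 2, 150 − (50 + 46) gives (2,1) = 54.
The remaining cell in row 3 is (3,2) = 150 − 98 = 52.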